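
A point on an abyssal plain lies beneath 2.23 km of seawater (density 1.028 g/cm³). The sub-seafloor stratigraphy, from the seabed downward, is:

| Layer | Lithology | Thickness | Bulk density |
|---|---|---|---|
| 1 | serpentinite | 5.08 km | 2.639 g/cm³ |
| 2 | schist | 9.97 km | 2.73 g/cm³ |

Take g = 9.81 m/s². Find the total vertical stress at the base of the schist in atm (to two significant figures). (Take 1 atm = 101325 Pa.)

seawater: 1028 kg/m³ × 9.81 m/s² × 2230 m = 2.249×10^7 Pa = 221.9 atm
serpentinite: 2639 kg/m³ × 9.81 m/s² × 5080 m = 1.315×10^8 Pa = 1298 atm
schist: 2730 kg/m³ × 9.81 m/s² × 9970 m = 2.670×10^8 Pa = 2635 atm
Total = 221.9 + 1298 + 2635 = 4155.1 atm

4200 atm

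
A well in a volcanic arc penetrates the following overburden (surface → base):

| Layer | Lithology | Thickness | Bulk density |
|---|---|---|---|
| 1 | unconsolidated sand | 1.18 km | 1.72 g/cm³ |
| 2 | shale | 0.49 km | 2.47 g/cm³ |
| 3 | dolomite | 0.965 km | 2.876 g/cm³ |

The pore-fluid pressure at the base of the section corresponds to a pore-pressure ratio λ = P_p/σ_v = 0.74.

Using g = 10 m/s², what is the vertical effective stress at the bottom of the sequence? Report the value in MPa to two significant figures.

Overburden (lithostatic) stress σ_v:
unconsolidated sand: 1720 kg/m³ × 10 m/s² × 1180 m = 2.030×10^7 Pa = 20.30 MPa
shale: 2470 kg/m³ × 10 m/s² × 490 m = 1.210×10^7 Pa = 12.10 MPa
dolomite: 2876 kg/m³ × 10 m/s² × 965 m = 2.775×10^7 Pa = 27.75 MPa
Total = 20.30 + 12.10 + 27.75 = 60.152 MPa
Pore pressure P_p = λ·σ_v = 0.74 × 60.15 MPa = 44.51 MPa
Effective stress σ' = σ_v − P_p = 60.15 − 44.51 = 15.640 MPa

16 MPa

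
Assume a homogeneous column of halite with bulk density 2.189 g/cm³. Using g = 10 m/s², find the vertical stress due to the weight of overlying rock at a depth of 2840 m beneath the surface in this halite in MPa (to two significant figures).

halite: 2189 kg/m³ × 10 m/s² × 2840 m = 6.217×10^7 Pa = 62.17 MPa

62 MPa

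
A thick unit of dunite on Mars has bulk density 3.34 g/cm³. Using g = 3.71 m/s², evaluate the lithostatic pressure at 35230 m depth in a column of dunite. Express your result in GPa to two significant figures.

dunite: 3340 kg/m³ × 3.71 m/s² × 35230 m = 4.365×10^8 Pa = 0.4365 GPa

0.44 GPa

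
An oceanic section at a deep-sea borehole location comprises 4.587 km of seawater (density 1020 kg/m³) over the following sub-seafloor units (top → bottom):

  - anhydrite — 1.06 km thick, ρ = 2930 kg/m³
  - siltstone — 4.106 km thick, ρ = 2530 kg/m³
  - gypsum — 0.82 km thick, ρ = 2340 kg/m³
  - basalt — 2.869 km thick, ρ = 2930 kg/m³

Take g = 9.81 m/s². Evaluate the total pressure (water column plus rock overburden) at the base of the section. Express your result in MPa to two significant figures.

seawater: 1020 kg/m³ × 9.81 m/s² × 4587 m = 4.590×10^7 Pa = 45.90 MPa
anhydrite: 2930 kg/m³ × 9.81 m/s² × 1060 m = 3.047×10^7 Pa = 30.47 MPa
siltstone: 2530 kg/m³ × 9.81 m/s² × 4106 m = 1.019×10^8 Pa = 101.9 MPa
gypsum: 2340 kg/m³ × 9.81 m/s² × 820 m = 1.882×10^7 Pa = 18.82 MPa
basalt: 2930 kg/m³ × 9.81 m/s² × 2869 m = 8.246×10^7 Pa = 82.46 MPa
Total = 45.90 + 30.47 + 101.9 + 18.82 + 82.46 = 279.56 MPa

280 MPa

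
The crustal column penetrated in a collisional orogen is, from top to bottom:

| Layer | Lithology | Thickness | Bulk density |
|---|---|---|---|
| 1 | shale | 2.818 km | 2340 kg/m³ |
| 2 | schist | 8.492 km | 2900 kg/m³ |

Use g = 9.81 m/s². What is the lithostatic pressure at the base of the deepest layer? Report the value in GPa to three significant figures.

0.306 GPa

shale: 2340 kg/m³ × 9.81 m/s² × 2818 m = 6.469×10^7 Pa = 0.06469 GPa
schist: 2900 kg/m³ × 9.81 m/s² × 8492 m = 2.416×10^8 Pa = 0.2416 GPa
Total = 0.06469 + 0.2416 = 0.30628 GPa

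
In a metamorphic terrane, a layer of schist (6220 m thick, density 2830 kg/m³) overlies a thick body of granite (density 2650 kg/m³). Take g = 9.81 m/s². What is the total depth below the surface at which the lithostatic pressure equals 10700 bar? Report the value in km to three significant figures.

40.7 km

Pressure at base of upper layers: 2830×9.81×6220 = 1.727×10^8 Pa = 1727 bar
Remaining pressure to be supplied by granite: 1.070×10^9 − 1.727×10^8 = 8.973×10^8 Pa
Additional depth in granite = 8.973×10^8 Pa / (2650 kg/m³ × 9.81 m/s²) = 34517 m
Total depth = 6220 m + 34517 m = 40737 m
= 40.737 km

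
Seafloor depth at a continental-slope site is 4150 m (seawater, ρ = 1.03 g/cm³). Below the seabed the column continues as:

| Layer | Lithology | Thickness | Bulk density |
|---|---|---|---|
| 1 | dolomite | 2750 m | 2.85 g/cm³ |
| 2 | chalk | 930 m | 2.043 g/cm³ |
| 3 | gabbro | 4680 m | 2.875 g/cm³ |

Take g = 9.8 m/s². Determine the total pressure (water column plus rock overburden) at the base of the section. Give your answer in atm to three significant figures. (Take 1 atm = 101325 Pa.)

seawater: 1030 kg/m³ × 9.8 m/s² × 4150 m = 4.189×10^7 Pa = 413.4 atm
dolomite: 2850 kg/m³ × 9.8 m/s² × 2750 m = 7.681×10^7 Pa = 758.0 atm
chalk: 2043 kg/m³ × 9.8 m/s² × 930 m = 1.862×10^7 Pa = 183.8 atm
gabbro: 2875 kg/m³ × 9.8 m/s² × 4680 m = 1.319×10^8 Pa = 1301 atm
Total = 413.4 + 758.0 + 183.8 + 1301 = 2656.6 atm

2660 atm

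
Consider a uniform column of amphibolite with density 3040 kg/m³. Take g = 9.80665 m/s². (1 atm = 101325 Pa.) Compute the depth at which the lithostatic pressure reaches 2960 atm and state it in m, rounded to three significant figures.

10100 m

h = P/(ρg) = 2960 atm / (3040 kg/m³ × 9.80665 m/s²) = 2.999×10^8 Pa / 29812 Pa/m = 10060 m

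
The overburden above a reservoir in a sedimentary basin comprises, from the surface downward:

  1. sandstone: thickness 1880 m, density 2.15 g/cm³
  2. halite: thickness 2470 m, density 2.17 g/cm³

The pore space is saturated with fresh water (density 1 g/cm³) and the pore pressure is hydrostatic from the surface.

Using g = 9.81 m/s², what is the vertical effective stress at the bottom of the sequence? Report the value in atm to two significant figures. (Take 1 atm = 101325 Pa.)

Overburden (lithostatic) stress σ_v:
sandstone: 2150 kg/m³ × 9.81 m/s² × 1880 m = 3.965×10^7 Pa = 39.65 MPa
halite: 2170 kg/m³ × 9.81 m/s² × 2470 m = 5.258×10^7 Pa = 52.58 MPa
Total = 39.65 + 52.58 = 92.233 MPa
Pore pressure P_p = 1000 kg/m³ × 9.81 m/s² × 4350 m = 4.267×10^7 Pa = 42.67 MPa
Effective stress σ' = σ_v − P_p = 92.23 − 42.67 = 49.559 MPa = 489.11 atm

490 atm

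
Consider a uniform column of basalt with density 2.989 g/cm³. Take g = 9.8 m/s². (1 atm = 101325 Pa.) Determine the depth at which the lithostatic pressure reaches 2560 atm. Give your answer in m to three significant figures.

h = P/(ρg) = 2560 atm / (2989 kg/m³ × 9.8 m/s²) = 2.594×10^8 Pa / 29292 Pa/m = 8855.3 m

8860 m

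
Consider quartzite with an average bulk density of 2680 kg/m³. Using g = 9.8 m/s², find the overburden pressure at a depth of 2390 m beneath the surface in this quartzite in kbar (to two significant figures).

0.63 kbar

quartzite: 2680 kg/m³ × 9.8 m/s² × 2390 m = 6.277×10^7 Pa = 0.6277 kbar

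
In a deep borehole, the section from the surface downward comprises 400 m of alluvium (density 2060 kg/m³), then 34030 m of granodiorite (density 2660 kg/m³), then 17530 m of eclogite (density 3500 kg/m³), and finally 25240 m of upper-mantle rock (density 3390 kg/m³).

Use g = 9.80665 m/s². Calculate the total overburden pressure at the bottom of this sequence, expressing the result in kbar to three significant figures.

23.4 kbar

alluvium: 2060 kg/m³ × 9.80665 m/s² × 400 m = 8.081×10^6 Pa = 0.08081 kbar
granodiorite: 2660 kg/m³ × 9.80665 m/s² × 34030 m = 8.877×10^8 Pa = 8.877 kbar
eclogite: 3500 kg/m³ × 9.80665 m/s² × 17530 m = 6.017×10^8 Pa = 6.017 kbar
upper-mantle rock: 3390 kg/m³ × 9.80665 m/s² × 25240 m = 8.391×10^8 Pa = 8.391 kbar
Total = 0.08081 + 8.877 + 6.017 + 8.391 = 23.366 kbar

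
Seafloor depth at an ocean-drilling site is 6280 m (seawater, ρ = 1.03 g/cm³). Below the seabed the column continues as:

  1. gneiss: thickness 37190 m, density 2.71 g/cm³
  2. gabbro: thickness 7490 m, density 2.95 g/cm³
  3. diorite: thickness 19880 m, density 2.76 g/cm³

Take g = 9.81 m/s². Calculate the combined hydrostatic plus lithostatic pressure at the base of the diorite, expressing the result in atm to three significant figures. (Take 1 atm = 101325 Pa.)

seawater: 1030 kg/m³ × 9.81 m/s² × 6280 m = 6.346×10^7 Pa = 626.3 atm
gneiss: 2710 kg/m³ × 9.81 m/s² × 37190 m = 9.887×10^8 Pa = 9758 atm
gabbro: 2950 kg/m³ × 9.81 m/s² × 7490 m = 2.168×10^8 Pa = 2139 atm
diorite: 2760 kg/m³ × 9.81 m/s² × 19880 m = 5.383×10^8 Pa = 5312 atm
Total = 626.3 + 9758 + 2139 + 5312 = 17835 atm

17800 atm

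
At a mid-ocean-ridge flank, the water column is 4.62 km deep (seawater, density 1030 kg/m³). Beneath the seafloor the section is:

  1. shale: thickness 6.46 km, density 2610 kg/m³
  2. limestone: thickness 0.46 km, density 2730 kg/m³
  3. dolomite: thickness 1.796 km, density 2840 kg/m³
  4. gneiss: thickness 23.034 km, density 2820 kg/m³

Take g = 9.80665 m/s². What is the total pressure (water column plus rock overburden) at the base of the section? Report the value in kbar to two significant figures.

9.1 kbar

seawater: 1030 kg/m³ × 9.80665 m/s² × 4620 m = 4.667×10^7 Pa = 0.4667 kbar
shale: 2610 kg/m³ × 9.80665 m/s² × 6460 m = 1.653×10^8 Pa = 1.653 kbar
limestone: 2730 kg/m³ × 9.80665 m/s² × 460 m = 1.232×10^7 Pa = 0.1232 kbar
dolomite: 2840 kg/m³ × 9.80665 m/s² × 1796 m = 5.002×10^7 Pa = 0.5002 kbar
gneiss: 2820 kg/m³ × 9.80665 m/s² × 23034 m = 6.370×10^8 Pa = 6.370 kbar
Total = 0.4667 + 1.653 + 0.1232 + 0.5002 + 6.370 = 9.1135 kbar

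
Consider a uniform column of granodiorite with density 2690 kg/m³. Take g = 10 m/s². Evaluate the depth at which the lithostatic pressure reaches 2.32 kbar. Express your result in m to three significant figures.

8620 m

h = P/(ρg) = 2.32 kbar / (2690 kg/m³ × 10 m/s²) = 2.320×10^8 Pa / 26900 Pa/m = 8624.5 m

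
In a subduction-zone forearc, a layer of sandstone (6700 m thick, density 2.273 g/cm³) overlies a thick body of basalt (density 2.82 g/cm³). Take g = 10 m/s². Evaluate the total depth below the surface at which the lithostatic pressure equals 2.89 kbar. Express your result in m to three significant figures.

11500 m

Pressure at base of upper layers: 2273×10×6700 = 1.523×10^8 Pa = 1.523 kbar
Remaining pressure to be supplied by basalt: 2.890×10^8 − 1.523×10^8 = 1.367×10^8 Pa
Additional depth in basalt = 1.367×10^8 Pa / (2820 kg/m³ × 10 m/s²) = 4847.8 m
Total depth = 6700 m + 4847.8 m = 11548 m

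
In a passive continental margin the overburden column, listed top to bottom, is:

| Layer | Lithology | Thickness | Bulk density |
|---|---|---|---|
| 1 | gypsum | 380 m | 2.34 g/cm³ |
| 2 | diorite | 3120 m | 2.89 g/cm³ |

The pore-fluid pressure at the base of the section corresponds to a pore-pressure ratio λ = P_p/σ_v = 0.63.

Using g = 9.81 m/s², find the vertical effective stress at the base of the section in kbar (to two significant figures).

Overburden (lithostatic) stress σ_v:
gypsum: 2340 kg/m³ × 9.81 m/s² × 380 m = 8.723×10^6 Pa = 8.723 MPa
diorite: 2890 kg/m³ × 9.81 m/s² × 3120 m = 8.845×10^7 Pa = 88.45 MPa
Total = 8.723 + 88.45 = 97.178 MPa
Pore pressure P_p = λ·σ_v = 0.63 × 97.18 MPa = 61.22 MPa
Effective stress σ' = σ_v − P_p = 97.18 − 61.22 = 35.956 MPa = 0.35956 kbar

0.36 kbar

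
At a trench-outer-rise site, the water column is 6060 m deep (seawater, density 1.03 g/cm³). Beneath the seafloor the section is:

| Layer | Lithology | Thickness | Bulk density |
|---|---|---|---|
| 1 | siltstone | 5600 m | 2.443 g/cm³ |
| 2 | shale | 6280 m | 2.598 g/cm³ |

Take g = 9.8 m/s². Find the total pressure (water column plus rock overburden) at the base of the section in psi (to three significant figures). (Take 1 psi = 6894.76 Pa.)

seawater: 1030 kg/m³ × 9.8 m/s² × 6060 m = 6.117×10^7 Pa = 8872 psi
siltstone: 2443 kg/m³ × 9.8 m/s² × 5600 m = 1.341×10^8 Pa = 19445 psi
shale: 2598 kg/m³ × 9.8 m/s² × 6280 m = 1.599×10^8 Pa = 23190 psi
Total = 8872 + 19445 + 23190 = 51508 psi

51500 psi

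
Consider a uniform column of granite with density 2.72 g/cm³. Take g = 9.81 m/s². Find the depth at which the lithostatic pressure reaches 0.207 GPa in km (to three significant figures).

7.76 km

h = P/(ρg) = 0.207 GPa / (2720 kg/m³ × 9.81 m/s²) = 2.070×10^8 Pa / 26683 Pa/m = 7757.7 m
= 7.7577 km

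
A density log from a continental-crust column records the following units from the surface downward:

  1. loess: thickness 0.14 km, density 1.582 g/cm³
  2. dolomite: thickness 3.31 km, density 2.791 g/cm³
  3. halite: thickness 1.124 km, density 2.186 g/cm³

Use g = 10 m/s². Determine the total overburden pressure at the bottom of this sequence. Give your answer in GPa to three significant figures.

0.119 GPa

loess: 1582 kg/m³ × 10 m/s² × 140 m = 2.215×10^6 Pa = 2.215×10^-3 GPa
dolomite: 2791 kg/m³ × 10 m/s² × 3310 m = 9.238×10^7 Pa = 0.09238 GPa
halite: 2186 kg/m³ × 10 m/s² × 1124 m = 2.457×10^7 Pa = 0.02457 GPa
Total = 2.215×10^-3 + 0.09238 + 0.02457 = 0.11917 GPa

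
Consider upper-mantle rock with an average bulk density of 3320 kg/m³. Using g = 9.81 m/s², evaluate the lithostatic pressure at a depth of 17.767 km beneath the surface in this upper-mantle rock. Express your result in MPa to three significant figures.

upper-mantle rock: 3320 kg/m³ × 9.81 m/s² × 17767 m = 5.787×10^8 Pa = 578.7 MPa

579 MPa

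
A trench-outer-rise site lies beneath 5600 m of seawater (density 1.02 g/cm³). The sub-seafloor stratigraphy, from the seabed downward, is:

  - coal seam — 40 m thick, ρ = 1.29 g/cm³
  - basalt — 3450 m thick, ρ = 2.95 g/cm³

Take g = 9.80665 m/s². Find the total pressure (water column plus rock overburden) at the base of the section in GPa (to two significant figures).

0.16 GPa

seawater: 1020 kg/m³ × 9.80665 m/s² × 5600 m = 5.602×10^7 Pa = 0.05602 GPa
coal seam: 1290 kg/m³ × 9.80665 m/s² × 40 m = 5.060×10^5 Pa = 5.060×10^-4 GPa
basalt: 2950 kg/m³ × 9.80665 m/s² × 3450 m = 9.981×10^7 Pa = 0.09981 GPa
Total = 0.05602 + 5.060×10^-4 + 0.09981 = 0.15633 GPa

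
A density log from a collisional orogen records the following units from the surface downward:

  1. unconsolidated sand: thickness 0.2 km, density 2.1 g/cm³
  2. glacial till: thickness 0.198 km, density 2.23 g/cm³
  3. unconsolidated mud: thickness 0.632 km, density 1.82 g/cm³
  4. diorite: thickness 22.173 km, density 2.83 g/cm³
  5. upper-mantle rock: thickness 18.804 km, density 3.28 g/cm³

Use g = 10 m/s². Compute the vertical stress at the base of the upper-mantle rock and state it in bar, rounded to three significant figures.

unconsolidated sand: 2100 kg/m³ × 10 m/s² × 200 m = 4.200×10^6 Pa = 42.00 bar
glacial till: 2230 kg/m³ × 10 m/s² × 198 m = 4.415×10^6 Pa = 44.15 bar
unconsolidated mud: 1820 kg/m³ × 10 m/s² × 632 m = 1.150×10^7 Pa = 115.0 bar
diorite: 2830 kg/m³ × 10 m/s² × 22173 m = 6.275×10^8 Pa = 6275 bar
upper-mantle rock: 3280 kg/m³ × 10 m/s² × 18804 m = 6.168×10^8 Pa = 6168 bar
Total = 42.00 + 44.15 + 115.0 + 6275 + 6168 = 12644 bar

12600 bar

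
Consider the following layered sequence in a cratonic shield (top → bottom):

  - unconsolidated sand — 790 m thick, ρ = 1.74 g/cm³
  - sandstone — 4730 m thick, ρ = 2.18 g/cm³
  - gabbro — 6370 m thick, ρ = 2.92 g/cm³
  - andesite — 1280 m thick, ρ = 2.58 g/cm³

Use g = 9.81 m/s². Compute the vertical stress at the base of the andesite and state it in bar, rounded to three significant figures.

3300 bar

unconsolidated sand: 1740 kg/m³ × 9.81 m/s² × 790 m = 1.348×10^7 Pa = 134.8 bar
sandstone: 2180 kg/m³ × 9.81 m/s² × 4730 m = 1.012×10^8 Pa = 1012 bar
gabbro: 2920 kg/m³ × 9.81 m/s² × 6370 m = 1.825×10^8 Pa = 1825 bar
andesite: 2580 kg/m³ × 9.81 m/s² × 1280 m = 3.240×10^7 Pa = 324.0 bar
Total = 134.8 + 1012 + 1825 + 324.0 = 3295.1 bar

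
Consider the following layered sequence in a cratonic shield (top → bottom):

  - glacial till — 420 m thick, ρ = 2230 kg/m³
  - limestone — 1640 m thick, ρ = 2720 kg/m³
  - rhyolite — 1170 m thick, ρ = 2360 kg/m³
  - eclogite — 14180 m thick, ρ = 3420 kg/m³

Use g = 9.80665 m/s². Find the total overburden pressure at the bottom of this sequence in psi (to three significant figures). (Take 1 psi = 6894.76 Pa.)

glacial till: 2230 kg/m³ × 9.80665 m/s² × 420 m = 9.185×10^6 Pa = 1332 psi
limestone: 2720 kg/m³ × 9.80665 m/s² × 1640 m = 4.375×10^7 Pa = 6345 psi
rhyolite: 2360 kg/m³ × 9.80665 m/s² × 1170 m = 2.708×10^7 Pa = 3927 psi
eclogite: 3420 kg/m³ × 9.80665 m/s² × 14180 m = 4.756×10^8 Pa = 68977 psi
Total = 1332 + 6345 + 3927 + 68977 = 80581 psi

80600 psi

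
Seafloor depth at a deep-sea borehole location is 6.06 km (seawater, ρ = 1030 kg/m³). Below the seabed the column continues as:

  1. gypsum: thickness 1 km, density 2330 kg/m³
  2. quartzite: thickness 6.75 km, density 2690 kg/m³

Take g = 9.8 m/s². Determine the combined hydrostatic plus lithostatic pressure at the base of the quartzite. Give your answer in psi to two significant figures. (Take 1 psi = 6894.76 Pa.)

seawater: 1030 kg/m³ × 9.8 m/s² × 6060 m = 6.117×10^7 Pa = 8872 psi
gypsum: 2330 kg/m³ × 9.8 m/s² × 1000 m = 2.283×10^7 Pa = 3312 psi
quartzite: 2690 kg/m³ × 9.8 m/s² × 6750 m = 1.779×10^8 Pa = 25809 psi
Total = 8872 + 3312 + 25809 = 37992 psi

38000 psi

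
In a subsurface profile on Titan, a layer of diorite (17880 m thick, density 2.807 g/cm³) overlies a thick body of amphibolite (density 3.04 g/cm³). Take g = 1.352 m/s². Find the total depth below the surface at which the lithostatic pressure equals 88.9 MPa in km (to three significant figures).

Pressure at base of upper layers: 2807×1.352×17880 = 6.786×10^7 Pa = 67.86 MPa
Remaining pressure to be supplied by amphibolite: 8.890×10^7 − 6.786×10^7 = 2.104×10^7 Pa
Additional depth in amphibolite = 2.104×10^7 Pa / (3040 kg/m³ × 1.352 m/s²) = 5120.2 m
Total depth = 17880 m + 5120.2 m = 23000 m
= 23.000 km

23.0 km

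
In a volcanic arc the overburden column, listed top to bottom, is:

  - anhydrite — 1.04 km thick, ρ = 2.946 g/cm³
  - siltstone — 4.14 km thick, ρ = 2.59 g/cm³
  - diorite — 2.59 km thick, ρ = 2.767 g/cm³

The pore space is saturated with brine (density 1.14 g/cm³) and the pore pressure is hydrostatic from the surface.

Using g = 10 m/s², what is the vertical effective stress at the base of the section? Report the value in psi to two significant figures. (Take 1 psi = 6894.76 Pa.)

Overburden (lithostatic) stress σ_v:
anhydrite: 2946 kg/m³ × 10 m/s² × 1040 m = 3.064×10^7 Pa = 30.64 MPa
siltstone: 2590 kg/m³ × 10 m/s² × 4140 m = 1.072×10^8 Pa = 107.2 MPa
diorite: 2767 kg/m³ × 10 m/s² × 2590 m = 7.167×10^7 Pa = 71.67 MPa
Total = 30.64 + 107.2 + 71.67 = 209.53 MPa
Pore pressure P_p = 1140 kg/m³ × 10 m/s² × 7770 m = 8.858×10^7 Pa = 88.58 MPa
Effective stress σ' = σ_v − P_p = 209.5 − 88.58 = 120.95 MPa = 17543 psi

18000 psi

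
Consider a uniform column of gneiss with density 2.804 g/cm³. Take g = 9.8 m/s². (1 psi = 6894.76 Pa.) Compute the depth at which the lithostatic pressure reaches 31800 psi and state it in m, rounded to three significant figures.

h = P/(ρg) = 31800 psi / (2804 kg/m³ × 9.8 m/s²) = 2.193×10^8 Pa / 27479 Pa/m = 7978.9 m

7980 m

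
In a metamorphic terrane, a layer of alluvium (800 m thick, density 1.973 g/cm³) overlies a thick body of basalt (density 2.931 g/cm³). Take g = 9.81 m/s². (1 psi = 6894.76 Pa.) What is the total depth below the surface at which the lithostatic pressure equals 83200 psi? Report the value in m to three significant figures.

20200 m

Pressure at base of upper layers: 1973×9.81×800 = 1.548×10^7 Pa = 2246 psi
Remaining pressure to be supplied by basalt: 5.736×10^8 − 1.548×10^7 = 5.582×10^8 Pa
Additional depth in basalt = 5.582×10^8 Pa / (2931 kg/m³ × 9.81 m/s²) = 19412 m
Total depth = 800 m + 19412 m = 20212 m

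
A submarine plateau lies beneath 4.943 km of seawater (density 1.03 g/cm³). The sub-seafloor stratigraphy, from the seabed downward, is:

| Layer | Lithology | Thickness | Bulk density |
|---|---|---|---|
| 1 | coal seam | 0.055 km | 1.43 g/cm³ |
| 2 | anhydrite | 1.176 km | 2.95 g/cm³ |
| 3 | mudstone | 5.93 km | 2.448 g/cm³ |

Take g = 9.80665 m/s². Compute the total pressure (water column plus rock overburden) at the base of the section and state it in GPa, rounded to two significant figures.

seawater: 1030 kg/m³ × 9.80665 m/s² × 4943 m = 4.993×10^7 Pa = 0.04993 GPa
coal seam: 1430 kg/m³ × 9.80665 m/s² × 55 m = 7.713×10^5 Pa = 7.713×10^-4 GPa
anhydrite: 2950 kg/m³ × 9.80665 m/s² × 1176 m = 3.402×10^7 Pa = 0.03402 GPa
mudstone: 2448 kg/m³ × 9.80665 m/s² × 5930 m = 1.424×10^8 Pa = 0.1424 GPa
Total = 0.04993 + 7.713×10^-4 + 0.03402 + 0.1424 = 0.22708 GPa

0.23 GPa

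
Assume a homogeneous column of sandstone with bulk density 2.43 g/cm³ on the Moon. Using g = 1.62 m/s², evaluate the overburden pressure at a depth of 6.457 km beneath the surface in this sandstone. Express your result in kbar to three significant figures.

sandstone: 2430 kg/m³ × 1.62 m/s² × 6457 m = 2.542×10^7 Pa = 0.2542 kbar

0.254 kbar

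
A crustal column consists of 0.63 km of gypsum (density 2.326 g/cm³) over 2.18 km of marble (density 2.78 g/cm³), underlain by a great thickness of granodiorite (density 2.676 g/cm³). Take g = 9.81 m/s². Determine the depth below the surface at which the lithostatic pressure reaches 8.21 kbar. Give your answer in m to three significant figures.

Pressure at base of upper layers: 2326×9.81×630 + 2780×9.81×2180 = 7.383×10^7 Pa = 0.7383 kbar
Remaining pressure to be supplied by granodiorite: 8.210×10^8 − 7.383×10^7 = 7.472×10^8 Pa
Additional depth in granodiorite = 7.472×10^8 Pa / (2676 kg/m³ × 9.81 m/s²) = 28462 m
Total depth = 2810 m + 28462 m = 31272 m

31300 m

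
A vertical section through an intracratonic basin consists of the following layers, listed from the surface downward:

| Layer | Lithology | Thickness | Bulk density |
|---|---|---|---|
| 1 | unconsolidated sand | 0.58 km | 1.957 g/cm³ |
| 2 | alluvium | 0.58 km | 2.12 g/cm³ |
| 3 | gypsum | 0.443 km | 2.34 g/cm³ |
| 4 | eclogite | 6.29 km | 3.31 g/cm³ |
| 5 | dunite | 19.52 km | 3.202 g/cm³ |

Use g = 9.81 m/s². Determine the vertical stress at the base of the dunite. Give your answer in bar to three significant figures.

8510 bar

unconsolidated sand: 1957 kg/m³ × 9.81 m/s² × 580 m = 1.113×10^7 Pa = 111.3 bar
alluvium: 2120 kg/m³ × 9.81 m/s² × 580 m = 1.206×10^7 Pa = 120.6 bar
gypsum: 2340 kg/m³ × 9.81 m/s² × 443 m = 1.017×10^7 Pa = 101.7 bar
eclogite: 3310 kg/m³ × 9.81 m/s² × 6290 m = 2.042×10^8 Pa = 2042 bar
dunite: 3202 kg/m³ × 9.81 m/s² × 19520 m = 6.132×10^8 Pa = 6132 bar
Total = 111.3 + 120.6 + 101.7 + 2042 + 6132 = 8507.6 bar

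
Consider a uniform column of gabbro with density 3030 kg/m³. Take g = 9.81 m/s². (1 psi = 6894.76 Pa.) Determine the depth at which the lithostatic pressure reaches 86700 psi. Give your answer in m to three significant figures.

20100 m

h = P/(ρg) = 86700 psi / (3030 kg/m³ × 9.81 m/s²) = 5.978×10^8 Pa / 29724 Pa/m = 20111 m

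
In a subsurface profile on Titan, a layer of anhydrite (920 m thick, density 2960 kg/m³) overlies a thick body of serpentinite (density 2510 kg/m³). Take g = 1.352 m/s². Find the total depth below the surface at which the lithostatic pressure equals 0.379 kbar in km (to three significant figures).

11.0 km

Pressure at base of upper layers: 2960×1.352×920 = 3.682×10^6 Pa = 0.03682 kbar
Remaining pressure to be supplied by serpentinite: 3.790×10^7 − 3.682×10^6 = 3.422×10^7 Pa
Additional depth in serpentinite = 3.422×10^7 Pa / (2510 kg/m³ × 1.352 m/s²) = 10083 m
Total depth = 920 m + 10083 m = 11003 m
= 11.003 km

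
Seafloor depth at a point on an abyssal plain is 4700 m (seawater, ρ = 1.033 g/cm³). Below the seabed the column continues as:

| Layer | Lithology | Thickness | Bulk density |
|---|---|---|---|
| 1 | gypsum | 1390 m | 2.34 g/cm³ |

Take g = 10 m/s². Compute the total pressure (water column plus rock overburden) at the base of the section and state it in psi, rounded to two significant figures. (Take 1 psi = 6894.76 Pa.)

12000 psi

seawater: 1033 kg/m³ × 10 m/s² × 4700 m = 4.855×10^7 Pa = 7042 psi
gypsum: 2340 kg/m³ × 10 m/s² × 1390 m = 3.253×10^7 Pa = 4717 psi
Total = 7042 + 4717 = 11759 psi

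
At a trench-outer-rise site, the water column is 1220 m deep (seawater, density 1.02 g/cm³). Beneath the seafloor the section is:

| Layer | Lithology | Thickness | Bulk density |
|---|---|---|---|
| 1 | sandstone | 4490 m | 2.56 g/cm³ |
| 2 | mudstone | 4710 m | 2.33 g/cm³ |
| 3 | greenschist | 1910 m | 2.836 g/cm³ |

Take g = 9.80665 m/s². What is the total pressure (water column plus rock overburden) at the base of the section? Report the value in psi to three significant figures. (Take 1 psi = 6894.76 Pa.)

seawater: 1020 kg/m³ × 9.80665 m/s² × 1220 m = 1.220×10^7 Pa = 1770 psi
sandstone: 2560 kg/m³ × 9.80665 m/s² × 4490 m = 1.127×10^8 Pa = 16349 psi
mudstone: 2330 kg/m³ × 9.80665 m/s² × 4710 m = 1.076×10^8 Pa = 15609 psi
greenschist: 2836 kg/m³ × 9.80665 m/s² × 1910 m = 5.312×10^7 Pa = 7704 psi
Total = 1770 + 16349 + 15609 + 7704 = 41432 psi

41400 psi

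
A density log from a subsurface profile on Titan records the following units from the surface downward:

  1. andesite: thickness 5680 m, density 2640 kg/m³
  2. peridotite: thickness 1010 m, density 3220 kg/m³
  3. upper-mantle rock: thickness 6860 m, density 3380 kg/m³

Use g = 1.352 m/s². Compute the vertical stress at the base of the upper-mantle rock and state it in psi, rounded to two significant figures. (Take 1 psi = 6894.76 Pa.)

andesite: 2640 kg/m³ × 1.352 m/s² × 5680 m = 2.027×10^7 Pa = 2940 psi
peridotite: 3220 kg/m³ × 1.352 m/s² × 1010 m = 4.397×10^6 Pa = 637.7 psi
upper-mantle rock: 3380 kg/m³ × 1.352 m/s² × 6860 m = 3.135×10^7 Pa = 4547 psi
Total = 2940 + 637.7 + 4547 = 8124.9 psi

8100 psi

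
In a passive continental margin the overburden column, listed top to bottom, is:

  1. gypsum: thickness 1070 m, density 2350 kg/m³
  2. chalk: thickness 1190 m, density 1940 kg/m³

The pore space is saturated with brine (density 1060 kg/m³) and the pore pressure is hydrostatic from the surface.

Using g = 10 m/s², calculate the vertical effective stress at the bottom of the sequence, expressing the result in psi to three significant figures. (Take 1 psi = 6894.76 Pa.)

3520 psi

Overburden (lithostatic) stress σ_v:
gypsum: 2350 kg/m³ × 10 m/s² × 1070 m = 2.514×10^7 Pa = 25.14 MPa
chalk: 1940 kg/m³ × 10 m/s² × 1190 m = 2.309×10^7 Pa = 23.09 MPa
Total = 25.14 + 23.09 = 48.231 MPa
Pore pressure P_p = 1060 kg/m³ × 10 m/s² × 2260 m = 2.396×10^7 Pa = 23.96 MPa
Effective stress σ' = σ_v − P_p = 48.23 − 23.96 = 24.275 MPa = 3520.8 psi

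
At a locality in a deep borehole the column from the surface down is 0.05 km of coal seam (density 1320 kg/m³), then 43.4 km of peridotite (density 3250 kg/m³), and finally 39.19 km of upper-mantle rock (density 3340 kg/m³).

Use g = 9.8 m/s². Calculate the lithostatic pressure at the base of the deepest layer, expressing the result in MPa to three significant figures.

2670 MPa

coal seam: 1320 kg/m³ × 9.8 m/s² × 50 m = 6.468×10^5 Pa = 0.6468 MPa
peridotite: 3250 kg/m³ × 9.8 m/s² × 43400 m = 1.382×10^9 Pa = 1382 MPa
upper-mantle rock: 3340 kg/m³ × 9.8 m/s² × 39190 m = 1.283×10^9 Pa = 1283 MPa
Total = 0.6468 + 1382 + 1283 = 2665.7 MPa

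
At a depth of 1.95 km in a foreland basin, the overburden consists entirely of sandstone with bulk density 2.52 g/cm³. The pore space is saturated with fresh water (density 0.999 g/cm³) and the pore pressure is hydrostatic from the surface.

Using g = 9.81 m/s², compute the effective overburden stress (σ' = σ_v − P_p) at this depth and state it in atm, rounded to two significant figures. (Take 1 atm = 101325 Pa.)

Overburden (lithostatic) stress σ_v:
sandstone: 2520 kg/m³ × 9.81 m/s² × 1950 m = 4.821×10^7 Pa = 48.21 MPa
Pore pressure P_p = 999 kg/m³ × 9.81 m/s² × 1950 m = 1.911×10^7 Pa = 19.11 MPa
Effective stress σ' = σ_v − P_p = 48.21 − 19.11 = 29.096 MPa = 287.15 atm

290 atm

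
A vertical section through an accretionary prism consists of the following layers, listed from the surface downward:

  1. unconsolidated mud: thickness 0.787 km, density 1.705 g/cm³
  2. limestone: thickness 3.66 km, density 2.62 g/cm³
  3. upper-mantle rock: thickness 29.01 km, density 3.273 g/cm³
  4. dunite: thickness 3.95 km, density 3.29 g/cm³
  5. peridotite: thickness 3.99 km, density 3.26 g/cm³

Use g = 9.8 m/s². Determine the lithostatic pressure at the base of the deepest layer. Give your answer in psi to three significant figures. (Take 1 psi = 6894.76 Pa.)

187000 psi

unconsolidated mud: 1705 kg/m³ × 9.8 m/s² × 787 m = 1.315×10^7 Pa = 1907 psi
limestone: 2620 kg/m³ × 9.8 m/s² × 3660 m = 9.397×10^7 Pa = 13630 psi
upper-mantle rock: 3273 kg/m³ × 9.8 m/s² × 29010 m = 9.305×10^8 Pa = 1.350×10^5 psi
dunite: 3290 kg/m³ × 9.8 m/s² × 3950 m = 1.274×10^8 Pa = 18471 psi
peridotite: 3260 kg/m³ × 9.8 m/s² × 3990 m = 1.275×10^8 Pa = 18488 psi
Total = 1907 + 13630 + 1.350×10^5 + 18471 + 18488 = 1.8746×10^5 psi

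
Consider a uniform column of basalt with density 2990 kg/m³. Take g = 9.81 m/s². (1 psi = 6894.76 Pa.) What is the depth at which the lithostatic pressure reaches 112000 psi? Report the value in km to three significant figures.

26.3 km

h = P/(ρg) = 112000 psi / (2990 kg/m³ × 9.81 m/s²) = 7.722×10^8 Pa / 29332 Pa/m = 26327 m
= 26.327 km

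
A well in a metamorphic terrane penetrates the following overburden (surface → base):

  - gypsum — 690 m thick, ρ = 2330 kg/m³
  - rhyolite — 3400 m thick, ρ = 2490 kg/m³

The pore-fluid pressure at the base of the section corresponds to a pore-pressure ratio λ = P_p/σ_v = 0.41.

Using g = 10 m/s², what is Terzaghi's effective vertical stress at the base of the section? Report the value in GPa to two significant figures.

0.059 GPa

Overburden (lithostatic) stress σ_v:
gypsum: 2330 kg/m³ × 10 m/s² × 690 m = 1.608×10^7 Pa = 16.08 MPa
rhyolite: 2490 kg/m³ × 10 m/s² × 3400 m = 8.466×10^7 Pa = 84.66 MPa
Total = 16.08 + 84.66 = 100.74 MPa
Pore pressure P_p = λ·σ_v = 0.41 × 100.7 MPa = 41.30 MPa
Effective stress σ' = σ_v − P_p = 100.7 − 41.30 = 59.435 MPa = 0.059435 GPa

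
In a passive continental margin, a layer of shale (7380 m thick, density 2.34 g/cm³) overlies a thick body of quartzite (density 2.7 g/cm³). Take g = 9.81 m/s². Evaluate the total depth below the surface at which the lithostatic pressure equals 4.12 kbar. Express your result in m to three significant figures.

16500 m

Pressure at base of upper layers: 2340×9.81×7380 = 1.694×10^8 Pa = 1.694 kbar
Remaining pressure to be supplied by quartzite: 4.120×10^8 − 1.694×10^8 = 2.426×10^8 Pa
Additional depth in quartzite = 2.426×10^8 Pa / (2700 kg/m³ × 9.81 m/s²) = 9158.8 m
Total depth = 7380 m + 9158.8 m = 16539 m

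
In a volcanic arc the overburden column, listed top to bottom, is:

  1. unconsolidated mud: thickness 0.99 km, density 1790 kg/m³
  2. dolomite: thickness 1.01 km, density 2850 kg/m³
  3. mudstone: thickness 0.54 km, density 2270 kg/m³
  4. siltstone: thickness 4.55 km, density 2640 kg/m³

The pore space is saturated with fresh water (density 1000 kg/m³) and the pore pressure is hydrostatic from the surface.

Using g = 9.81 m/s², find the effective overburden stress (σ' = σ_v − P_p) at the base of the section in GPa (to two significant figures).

Overburden (lithostatic) stress σ_v:
unconsolidated mud: 1790 kg/m³ × 9.81 m/s² × 990 m = 1.738×10^7 Pa = 17.38 MPa
dolomite: 2850 kg/m³ × 9.81 m/s² × 1010 m = 2.824×10^7 Pa = 28.24 MPa
mudstone: 2270 kg/m³ × 9.81 m/s² × 540 m = 1.203×10^7 Pa = 12.03 MPa
siltstone: 2640 kg/m³ × 9.81 m/s² × 4550 m = 1.178×10^8 Pa = 117.8 MPa
Total = 17.38 + 28.24 + 12.03 + 117.8 = 175.49 MPa
Pore pressure P_p = 1000 kg/m³ × 9.81 m/s² × 7090 m = 6.955×10^7 Pa = 69.55 MPa
Effective stress σ' = σ_v − P_p = 175.5 − 69.55 = 105.93 MPa = 0.10593 GPa

0.11 GPa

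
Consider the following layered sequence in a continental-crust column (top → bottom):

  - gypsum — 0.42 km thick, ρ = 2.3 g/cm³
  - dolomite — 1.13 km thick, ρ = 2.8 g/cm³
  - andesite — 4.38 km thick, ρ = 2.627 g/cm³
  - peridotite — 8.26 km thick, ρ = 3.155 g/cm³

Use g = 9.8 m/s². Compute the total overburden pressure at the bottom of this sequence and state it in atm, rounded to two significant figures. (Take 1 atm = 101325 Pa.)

gypsum: 2300 kg/m³ × 9.8 m/s² × 420 m = 9.467×10^6 Pa = 93.43 atm
dolomite: 2800 kg/m³ × 9.8 m/s² × 1130 m = 3.101×10^7 Pa = 306.0 atm
andesite: 2627 kg/m³ × 9.8 m/s² × 4380 m = 1.128×10^8 Pa = 1113 atm
peridotite: 3155 kg/m³ × 9.8 m/s² × 8260 m = 2.554×10^8 Pa = 2521 atm
Total = 93.43 + 306.0 + 1113 + 2521 = 4032.8 atm

4000 atm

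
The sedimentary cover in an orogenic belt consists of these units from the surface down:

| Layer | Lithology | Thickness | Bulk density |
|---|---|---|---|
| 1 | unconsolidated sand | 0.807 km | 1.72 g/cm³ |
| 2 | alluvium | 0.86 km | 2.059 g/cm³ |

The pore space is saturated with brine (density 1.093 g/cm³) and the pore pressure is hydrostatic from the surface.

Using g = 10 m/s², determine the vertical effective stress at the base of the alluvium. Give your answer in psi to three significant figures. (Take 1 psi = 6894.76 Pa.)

1940 psi

Overburden (lithostatic) stress σ_v:
unconsolidated sand: 1720 kg/m³ × 10 m/s² × 807 m = 1.388×10^7 Pa = 13.88 MPa
alluvium: 2059 kg/m³ × 10 m/s² × 860 m = 1.771×10^7 Pa = 17.71 MPa
Total = 13.88 + 17.71 = 31.588 MPa
Pore pressure P_p = 1093 kg/m³ × 10 m/s² × 1667 m = 1.822×10^7 Pa = 18.22 MPa
Effective stress σ' = σ_v − P_p = 31.59 − 18.22 = 13.367 MPa = 1938.8 psi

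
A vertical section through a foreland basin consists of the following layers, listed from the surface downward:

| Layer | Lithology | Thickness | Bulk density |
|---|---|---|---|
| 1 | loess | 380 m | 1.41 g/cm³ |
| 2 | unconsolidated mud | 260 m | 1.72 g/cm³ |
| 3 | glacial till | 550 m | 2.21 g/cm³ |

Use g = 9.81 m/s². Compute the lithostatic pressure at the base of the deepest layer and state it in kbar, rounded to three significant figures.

0.216 kbar

loess: 1410 kg/m³ × 9.81 m/s² × 380 m = 5.256×10^6 Pa = 0.05256 kbar
unconsolidated mud: 1720 kg/m³ × 9.81 m/s² × 260 m = 4.387×10^6 Pa = 0.04387 kbar
glacial till: 2210 kg/m³ × 9.81 m/s² × 550 m = 1.192×10^7 Pa = 0.1192 kbar
Total = 0.05256 + 0.04387 + 0.1192 = 0.21567 kbar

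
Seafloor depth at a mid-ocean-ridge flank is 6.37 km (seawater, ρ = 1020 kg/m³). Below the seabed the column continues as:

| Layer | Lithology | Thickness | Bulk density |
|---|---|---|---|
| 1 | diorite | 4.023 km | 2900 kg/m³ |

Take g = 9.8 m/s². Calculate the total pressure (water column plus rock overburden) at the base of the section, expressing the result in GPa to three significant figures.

0.178 GPa

seawater: 1020 kg/m³ × 9.8 m/s² × 6370 m = 6.367×10^7 Pa = 0.06367 GPa
diorite: 2900 kg/m³ × 9.8 m/s² × 4023 m = 1.143×10^8 Pa = 0.1143 GPa
Total = 0.06367 + 0.1143 = 0.17801 GPa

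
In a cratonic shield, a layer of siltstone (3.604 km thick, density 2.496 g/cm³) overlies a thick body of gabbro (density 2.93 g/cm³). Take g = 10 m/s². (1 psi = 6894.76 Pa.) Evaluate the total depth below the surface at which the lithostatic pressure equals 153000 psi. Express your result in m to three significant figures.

Pressure at base of upper layers: 2496×10×3604 = 8.996×10^7 Pa = 13047 psi
Remaining pressure to be supplied by gabbro: 1.055×10^9 − 8.996×10^7 = 9.649×10^8 Pa
Additional depth in gabbro = 9.649×10^8 Pa / (2930 kg/m³ × 10 m/s²) = 32933 m
Total depth = 3604 m + 32933 m = 36537 m

36500 m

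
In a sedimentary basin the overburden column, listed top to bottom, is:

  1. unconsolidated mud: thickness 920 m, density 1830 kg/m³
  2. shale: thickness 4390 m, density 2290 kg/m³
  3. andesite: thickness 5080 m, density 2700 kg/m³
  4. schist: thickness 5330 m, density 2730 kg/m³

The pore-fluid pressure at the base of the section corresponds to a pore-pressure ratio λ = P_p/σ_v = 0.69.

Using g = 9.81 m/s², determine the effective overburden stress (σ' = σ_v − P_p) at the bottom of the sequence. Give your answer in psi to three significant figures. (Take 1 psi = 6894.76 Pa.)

Overburden (lithostatic) stress σ_v:
unconsolidated mud: 1830 kg/m³ × 9.81 m/s² × 920 m = 1.652×10^7 Pa = 16.52 MPa
shale: 2290 kg/m³ × 9.81 m/s² × 4390 m = 9.862×10^7 Pa = 98.62 MPa
andesite: 2700 kg/m³ × 9.81 m/s² × 5080 m = 1.346×10^8 Pa = 134.6 MPa
schist: 2730 kg/m³ × 9.81 m/s² × 5330 m = 1.427×10^8 Pa = 142.7 MPa
Total = 16.52 + 98.62 + 134.6 + 142.7 = 392.44 MPa
Pore pressure P_p = λ·σ_v = 0.69 × 392.4 MPa = 270.8 MPa
Effective stress σ' = σ_v − P_p = 392.4 − 270.8 = 121.65 MPa = 17645 psi

17600 psi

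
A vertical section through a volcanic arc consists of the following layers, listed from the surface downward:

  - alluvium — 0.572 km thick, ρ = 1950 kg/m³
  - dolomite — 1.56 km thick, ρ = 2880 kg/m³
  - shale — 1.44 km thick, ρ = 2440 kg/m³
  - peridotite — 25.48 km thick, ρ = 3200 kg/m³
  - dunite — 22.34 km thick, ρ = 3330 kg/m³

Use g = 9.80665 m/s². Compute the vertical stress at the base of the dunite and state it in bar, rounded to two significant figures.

16000 bar

alluvium: 1950 kg/m³ × 9.80665 m/s² × 572 m = 1.094×10^7 Pa = 109.4 bar
dolomite: 2880 kg/m³ × 9.80665 m/s² × 1560 m = 4.406×10^7 Pa = 440.6 bar
shale: 2440 kg/m³ × 9.80665 m/s² × 1440 m = 3.446×10^7 Pa = 344.6 bar
peridotite: 3200 kg/m³ × 9.80665 m/s² × 25480 m = 7.996×10^8 Pa = 7996 bar
dunite: 3330 kg/m³ × 9.80665 m/s² × 22340 m = 7.295×10^8 Pa = 7295 bar
Total = 109.4 + 440.6 + 344.6 + 7996 + 7295 = 16186 bar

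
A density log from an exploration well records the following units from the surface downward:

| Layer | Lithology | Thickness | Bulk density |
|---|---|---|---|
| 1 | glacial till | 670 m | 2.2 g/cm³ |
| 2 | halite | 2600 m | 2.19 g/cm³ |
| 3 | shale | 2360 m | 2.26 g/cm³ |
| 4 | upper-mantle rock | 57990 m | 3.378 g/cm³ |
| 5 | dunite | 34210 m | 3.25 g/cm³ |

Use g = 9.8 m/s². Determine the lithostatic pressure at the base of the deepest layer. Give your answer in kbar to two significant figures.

glacial till: 2200 kg/m³ × 9.8 m/s² × 670 m = 1.445×10^7 Pa = 0.1445 kbar
halite: 2190 kg/m³ × 9.8 m/s² × 2600 m = 5.580×10^7 Pa = 0.5580 kbar
shale: 2260 kg/m³ × 9.8 m/s² × 2360 m = 5.227×10^7 Pa = 0.5227 kbar
upper-mantle rock: 3378 kg/m³ × 9.8 m/s² × 57990 m = 1.920×10^9 Pa = 19.20 kbar
dunite: 3250 kg/m³ × 9.8 m/s² × 34210 m = 1.090×10^9 Pa = 10.90 kbar
Total = 0.1445 + 0.5580 + 0.5227 + 19.20 + 10.90 = 31.318 kbar

31 kbar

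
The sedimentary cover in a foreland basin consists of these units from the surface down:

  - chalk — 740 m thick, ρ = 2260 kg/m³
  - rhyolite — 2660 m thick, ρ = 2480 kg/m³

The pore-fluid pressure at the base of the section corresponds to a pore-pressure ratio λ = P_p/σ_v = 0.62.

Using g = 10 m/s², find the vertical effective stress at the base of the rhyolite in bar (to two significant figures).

Overburden (lithostatic) stress σ_v:
chalk: 2260 kg/m³ × 10 m/s² × 740 m = 1.672×10^7 Pa = 16.72 MPa
rhyolite: 2480 kg/m³ × 10 m/s² × 2660 m = 6.597×10^7 Pa = 65.97 MPa
Total = 16.72 + 65.97 = 82.692 MPa
Pore pressure P_p = λ·σ_v = 0.62 × 82.69 MPa = 51.27 MPa
Effective stress σ' = σ_v − P_p = 82.69 − 51.27 = 31.423 MPa = 314.23 bar

310 bar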